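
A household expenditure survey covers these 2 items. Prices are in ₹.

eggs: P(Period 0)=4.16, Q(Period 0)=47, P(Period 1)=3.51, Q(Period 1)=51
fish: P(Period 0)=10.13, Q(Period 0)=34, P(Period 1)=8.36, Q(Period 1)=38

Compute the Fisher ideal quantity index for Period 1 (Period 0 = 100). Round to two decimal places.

110.58

Laspeyres component (base-period weights):
ΣP(Period 0)Q(Period 1) = 4.16×51 + 10.13×38 = 212.16 + 384.94 = 597.1
ΣP(Period 0)Q(Period 0) = 4.16×47 + 10.13×34 = 195.52 + 344.42 = 539.94
L = 597.1 / 539.94 × 100 = 110.5864
Paasche component (current-period weights):
ΣP(Period 1)Q(Period 1) = 3.51×51 + 8.36×38 = 179.01 + 317.68 = 496.69
ΣP(Period 1)Q(Period 0) = 3.51×47 + 8.36×34 = 164.97 + 284.24 = 449.21
P = 496.69 / 449.21 × 100 = 110.5697
Fisher = √(L × P) = √(110.5864 × 110.5697) = 110.5780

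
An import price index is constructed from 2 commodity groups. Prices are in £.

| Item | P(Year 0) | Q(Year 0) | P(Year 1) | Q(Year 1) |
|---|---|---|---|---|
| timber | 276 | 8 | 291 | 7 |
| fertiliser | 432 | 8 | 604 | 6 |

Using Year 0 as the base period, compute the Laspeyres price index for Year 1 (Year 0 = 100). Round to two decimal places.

126.41

Laspeyres price index uses base-period quantities as weights.
ΣP(Year 1)·Q(Year 0) = 291×8 + 604×8 = 2328 + 4832 = 7160
ΣP(Year 0)·Q(Year 0) = 276×8 + 432×8 = 2208 + 3456 = 5664
Index = 7160 / 5664 × 100 = 126.4124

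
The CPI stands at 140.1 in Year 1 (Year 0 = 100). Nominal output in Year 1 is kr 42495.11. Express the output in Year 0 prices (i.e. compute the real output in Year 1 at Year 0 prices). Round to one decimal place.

30332.0

Real = Nominal ÷ (Index/100) = 42495.11 ÷ (140.1/100)
     = 42495.11 ÷ 1.401 = 30331.9843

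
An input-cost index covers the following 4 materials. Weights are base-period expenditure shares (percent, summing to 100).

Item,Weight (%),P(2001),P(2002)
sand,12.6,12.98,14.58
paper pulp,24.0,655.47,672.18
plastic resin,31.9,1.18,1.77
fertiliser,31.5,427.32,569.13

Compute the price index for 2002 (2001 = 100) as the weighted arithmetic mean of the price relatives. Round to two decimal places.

128.57

sand: 12.6 × (14.58/12.98) = 12.6 × 1.123267 = 14.1532
paper pulp: 24.0 × (672.18/655.47) = 24.0 × 1.025493 = 24.6118
plastic resin: 31.9 × (1.77/1.18) = 31.9 × 1.500000 = 47.8500
fertiliser: 31.5 × (569.13/427.32) = 31.5 × 1.331859 = 41.9536
Index = Σ wᵢ·(p₁ᵢ/p₀ᵢ) = 14.1532 + 24.6118 + 47.8500 + 41.9536 = 128.5686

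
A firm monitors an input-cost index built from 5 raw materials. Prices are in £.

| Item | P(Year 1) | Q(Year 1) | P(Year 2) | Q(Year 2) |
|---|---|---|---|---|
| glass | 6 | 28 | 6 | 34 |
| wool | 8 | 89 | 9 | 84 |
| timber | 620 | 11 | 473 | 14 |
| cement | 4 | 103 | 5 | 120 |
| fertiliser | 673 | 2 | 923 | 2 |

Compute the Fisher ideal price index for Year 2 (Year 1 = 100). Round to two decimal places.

Laspeyres component (base-period weights):
ΣP(Year 2)Q(Year 1) = 6×28 + 9×89 + 473×11 + 5×103 + 923×2 = 168 + 801 + 5203 + 515 + 1846 = 8533
ΣP(Year 1)Q(Year 1) = 6×28 + 8×89 + 620×11 + 4×103 + 673×2 = 168 + 712 + 6820 + 412 + 1346 = 9458
L = 8533 / 9458 × 100 = 90.2199
Paasche component (current-period weights):
ΣP(Year 2)Q(Year 2) = 6×34 + 9×84 + 473×14 + 5×120 + 923×2 = 204 + 756 + 6622 + 600 + 1846 = 10028
ΣP(Year 1)Q(Year 2) = 6×34 + 8×84 + 620×14 + 4×120 + 673×2 = 204 + 672 + 8680 + 480 + 1346 = 11382
P = 10028 / 11382 × 100 = 88.1040
Fisher = √(L × P) = √(90.2199 × 88.1040) = 89.1557

89.16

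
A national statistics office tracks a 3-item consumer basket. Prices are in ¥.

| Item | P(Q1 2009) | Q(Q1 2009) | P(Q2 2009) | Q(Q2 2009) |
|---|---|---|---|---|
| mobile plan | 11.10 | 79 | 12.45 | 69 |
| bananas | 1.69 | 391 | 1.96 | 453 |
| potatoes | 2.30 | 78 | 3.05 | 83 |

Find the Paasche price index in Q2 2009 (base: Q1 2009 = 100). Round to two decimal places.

116.12

Paasche price index uses current-period quantities as weights.
ΣP(Q2 2009)·Q(Q2 2009) = 12.45×69 + 1.96×453 + 3.05×83 = 859.05 + 887.88 + 253.15 = 2000.08
ΣP(Q1 2009)·Q(Q2 2009) = 11.10×69 + 1.69×453 + 2.30×83 = 765.9 + 765.57 + 190.9 = 1722.37
Index = 2000.08 / 1722.37 × 100 = 116.1237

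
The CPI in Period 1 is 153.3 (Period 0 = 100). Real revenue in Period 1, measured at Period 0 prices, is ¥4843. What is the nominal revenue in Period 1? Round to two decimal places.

7424.32

Nominal = Real × (Index/100) = 4843 × (153.3/100)
        = 4843 × 1.533 = 7424.3190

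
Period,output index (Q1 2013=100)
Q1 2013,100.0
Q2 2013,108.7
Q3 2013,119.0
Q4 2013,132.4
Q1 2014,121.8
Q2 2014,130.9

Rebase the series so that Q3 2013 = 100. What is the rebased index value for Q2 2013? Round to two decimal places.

Rebased(Q2 2013) = 108.7 / 119.0 × 100 = 91.3445

91.34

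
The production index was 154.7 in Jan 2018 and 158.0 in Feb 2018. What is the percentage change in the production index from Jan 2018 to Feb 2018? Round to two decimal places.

2.13%

Change = (158.0 − 154.7) / 154.7 × 100
       = 3.3 / 154.7 × 100 = 2.1332%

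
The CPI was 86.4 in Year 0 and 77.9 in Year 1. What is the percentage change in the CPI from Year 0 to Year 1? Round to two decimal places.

-9.84%

Change = (77.9 − 86.4) / 86.4 × 100
       = -8.5 / 86.4 × 100 = -9.8380%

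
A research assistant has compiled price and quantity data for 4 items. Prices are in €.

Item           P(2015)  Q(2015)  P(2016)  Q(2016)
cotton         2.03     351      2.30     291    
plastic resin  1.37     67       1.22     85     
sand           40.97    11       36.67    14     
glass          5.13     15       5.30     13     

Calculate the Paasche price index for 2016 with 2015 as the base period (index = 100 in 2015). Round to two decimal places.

Paasche price index uses current-period quantities as weights.
ΣP(2016)·Q(2016) = 2.30×291 + 1.22×85 + 36.67×14 + 5.30×13 = 669.3 + 103.7 + 513.38 + 68.9 = 1355.28
ΣP(2015)·Q(2016) = 2.03×291 + 1.37×85 + 40.97×14 + 5.13×13 = 590.73 + 116.45 + 573.58 + 66.69 = 1347.45
Index = 1355.28 / 1347.45 × 100 = 100.5811

100.58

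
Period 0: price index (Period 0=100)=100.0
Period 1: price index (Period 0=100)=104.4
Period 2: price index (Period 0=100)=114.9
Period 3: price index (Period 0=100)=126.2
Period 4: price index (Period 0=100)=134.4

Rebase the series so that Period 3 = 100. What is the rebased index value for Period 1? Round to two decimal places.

82.73

Rebased(Period 1) = 104.4 / 126.2 × 100 = 82.7258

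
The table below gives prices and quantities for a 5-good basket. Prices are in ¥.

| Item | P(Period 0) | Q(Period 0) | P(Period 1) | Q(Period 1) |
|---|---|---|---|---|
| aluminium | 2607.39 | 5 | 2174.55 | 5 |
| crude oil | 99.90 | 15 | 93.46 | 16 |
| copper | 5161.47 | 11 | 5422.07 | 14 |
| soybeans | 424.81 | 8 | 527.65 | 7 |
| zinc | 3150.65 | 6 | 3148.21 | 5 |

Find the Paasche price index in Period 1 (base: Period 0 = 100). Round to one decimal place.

102.0

Paasche price index uses current-period quantities as weights.
ΣP(Period 1)·Q(Period 1) = 2174.55×5 + 93.46×16 + 5422.07×14 + 527.65×7 + 3148.21×5 = 10872.75 + 1495.36 + 75908.98 + 3693.55 + 15741.05 = 107711.69
ΣP(Period 0)·Q(Period 1) = 2607.39×5 + 99.90×16 + 5161.47×14 + 424.81×7 + 3150.65×5 = 13036.95 + 1598.4 + 72260.58 + 2973.67 + 15753.25 = 105622.85
Index = 107711.69 / 105622.85 × 100 = 101.9776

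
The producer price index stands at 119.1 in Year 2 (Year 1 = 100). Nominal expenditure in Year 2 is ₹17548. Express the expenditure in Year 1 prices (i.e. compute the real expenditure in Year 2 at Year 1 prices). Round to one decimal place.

14733.8

Real = Nominal ÷ (Index/100) = 17548 ÷ (119.1/100)
     = 17548 ÷ 1.191 = 14733.8371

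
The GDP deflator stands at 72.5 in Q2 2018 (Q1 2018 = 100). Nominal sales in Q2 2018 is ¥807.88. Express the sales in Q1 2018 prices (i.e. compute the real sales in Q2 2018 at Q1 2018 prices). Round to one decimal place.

1114.3

Real = Nominal ÷ (Index/100) = 807.88 ÷ (72.5/100)
     = 807.88 ÷ 0.725 = 1114.3172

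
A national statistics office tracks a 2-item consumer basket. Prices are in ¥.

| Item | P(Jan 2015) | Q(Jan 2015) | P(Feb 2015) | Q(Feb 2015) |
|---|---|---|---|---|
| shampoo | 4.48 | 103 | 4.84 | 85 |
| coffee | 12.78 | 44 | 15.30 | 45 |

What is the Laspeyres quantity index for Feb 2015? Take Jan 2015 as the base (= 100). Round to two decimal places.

Laspeyres quantity index uses base-period prices as weights.
ΣP(Jan 2015)·Q(Feb 2015) = 4.48×85 + 12.78×45 = 380.8 + 575.1 = 955.9
ΣP(Jan 2015)·Q(Jan 2015) = 4.48×103 + 12.78×44 = 461.44 + 562.32 = 1023.76
Index = 955.9 / 1023.76 × 100 = 93.3715

93.37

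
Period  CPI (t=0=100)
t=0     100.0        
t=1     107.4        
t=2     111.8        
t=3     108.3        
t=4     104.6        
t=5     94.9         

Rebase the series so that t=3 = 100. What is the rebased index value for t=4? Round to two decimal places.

96.58

Rebased(t=4) = 104.6 / 108.3 × 100 = 96.5836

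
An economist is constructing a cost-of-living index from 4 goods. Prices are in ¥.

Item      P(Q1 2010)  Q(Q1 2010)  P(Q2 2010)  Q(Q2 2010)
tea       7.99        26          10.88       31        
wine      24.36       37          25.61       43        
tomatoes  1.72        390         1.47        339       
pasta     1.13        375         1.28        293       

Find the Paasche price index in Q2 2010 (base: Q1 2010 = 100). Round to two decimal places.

104.64

Paasche price index uses current-period quantities as weights.
ΣP(Q2 2010)·Q(Q2 2010) = 10.88×31 + 25.61×43 + 1.47×339 + 1.28×293 = 337.28 + 1101.23 + 498.33 + 375.04 = 2311.88
ΣP(Q1 2010)·Q(Q2 2010) = 7.99×31 + 24.36×43 + 1.72×339 + 1.13×293 = 247.69 + 1047.48 + 583.08 + 331.09 = 2209.34
Index = 2311.88 / 2209.34 × 100 = 104.6412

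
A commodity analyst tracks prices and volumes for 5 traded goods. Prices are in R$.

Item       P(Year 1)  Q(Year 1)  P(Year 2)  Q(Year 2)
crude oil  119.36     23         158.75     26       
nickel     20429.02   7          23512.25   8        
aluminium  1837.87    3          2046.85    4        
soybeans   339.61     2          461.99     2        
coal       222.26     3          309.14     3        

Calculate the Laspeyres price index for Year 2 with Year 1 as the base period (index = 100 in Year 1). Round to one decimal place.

Laspeyres price index uses base-period quantities as weights.
ΣP(Year 2)·Q(Year 1) = 158.75×23 + 23512.25×7 + 2046.85×3 + 461.99×2 + 309.14×3 = 3651.25 + 164585.75 + 6140.55 + 923.98 + 927.42 = 176228.95
ΣP(Year 1)·Q(Year 1) = 119.36×23 + 20429.02×7 + 1837.87×3 + 339.61×2 + 222.26×3 = 2745.28 + 143003.14 + 5513.61 + 679.22 + 666.78 = 152608.03
Index = 176228.95 / 152608.03 × 100 = 115.4782

115.5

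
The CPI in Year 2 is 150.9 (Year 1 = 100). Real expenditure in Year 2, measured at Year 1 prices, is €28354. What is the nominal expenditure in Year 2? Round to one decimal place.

Nominal = Real × (Index/100) = 28354 × (150.9/100)
        = 28354 × 1.509 = 42786.1860

42786.2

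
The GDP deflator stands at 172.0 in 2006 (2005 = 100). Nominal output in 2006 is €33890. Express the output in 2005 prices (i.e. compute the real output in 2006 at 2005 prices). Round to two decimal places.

19703.49

Real = Nominal ÷ (Index/100) = 33890 ÷ (172.0/100)
     = 33890 ÷ 1.720 = 19703.4884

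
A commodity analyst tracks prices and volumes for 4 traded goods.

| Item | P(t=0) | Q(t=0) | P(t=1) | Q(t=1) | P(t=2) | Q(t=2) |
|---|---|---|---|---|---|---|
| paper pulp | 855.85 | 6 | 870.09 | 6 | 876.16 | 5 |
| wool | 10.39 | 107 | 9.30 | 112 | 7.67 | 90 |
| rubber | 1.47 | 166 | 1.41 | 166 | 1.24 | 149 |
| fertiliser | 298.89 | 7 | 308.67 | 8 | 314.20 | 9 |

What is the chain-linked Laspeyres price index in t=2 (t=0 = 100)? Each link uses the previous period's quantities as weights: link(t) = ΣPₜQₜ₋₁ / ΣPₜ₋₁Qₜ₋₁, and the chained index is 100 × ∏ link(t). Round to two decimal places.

Link t=0→t=1:
ΣP(t=1)Q(t=0) = 870.09×6 + 9.30×107 + 1.41×166 + 308.67×7 = 5220.54 + 995.1 + 234.06 + 2160.69 = 8610.39
ΣP(t=0)Q(t=0) = 855.85×6 + 10.39×107 + 1.47×166 + 298.89×7 = 5135.1 + 1111.73 + 244.02 + 2092.23 = 8583.08
link = 8610.39/8583.08 = 1.003182
Link t=1→t=2:
ΣP(t=2)Q(t=1) = 876.16×6 + 7.67×112 + 1.24×166 + 314.20×8 = 5256.96 + 859.04 + 205.84 + 2513.6 = 8835.44
ΣP(t=1)Q(t=1) = 870.09×6 + 9.30×112 + 1.41×166 + 308.67×8 = 5220.54 + 1041.6 + 234.06 + 2469.36 = 8965.56
link = 8835.44/8965.56 = 0.985487
Chained index = 100 × 1.003182 × 0.985487 = 98.8622

98.86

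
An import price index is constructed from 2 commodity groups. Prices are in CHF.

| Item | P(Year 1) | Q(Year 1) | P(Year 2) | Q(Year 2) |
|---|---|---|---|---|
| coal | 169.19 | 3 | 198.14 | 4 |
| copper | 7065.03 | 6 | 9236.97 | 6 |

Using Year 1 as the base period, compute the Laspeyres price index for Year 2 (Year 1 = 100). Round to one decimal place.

Laspeyres price index uses base-period quantities as weights.
ΣP(Year 2)·Q(Year 1) = 198.14×3 + 9236.97×6 = 594.42 + 55421.82 = 56016.24
ΣP(Year 1)·Q(Year 1) = 169.19×3 + 7065.03×6 = 507.57 + 42390.18 = 42897.75
Index = 56016.24 / 42897.75 × 100 = 130.5808

130.6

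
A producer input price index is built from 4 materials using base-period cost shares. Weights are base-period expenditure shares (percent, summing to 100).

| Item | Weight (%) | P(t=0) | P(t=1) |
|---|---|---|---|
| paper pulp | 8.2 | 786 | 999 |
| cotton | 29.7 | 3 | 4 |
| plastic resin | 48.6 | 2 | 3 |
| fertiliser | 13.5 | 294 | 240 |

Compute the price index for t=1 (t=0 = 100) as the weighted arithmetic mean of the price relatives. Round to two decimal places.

133.94

paper pulp: 8.2 × (999/786) = 8.2 × 1.270992 = 10.4221
cotton: 29.7 × (4/3) = 29.7 × 1.333333 = 39.6000
plastic resin: 48.6 × (3/2) = 48.6 × 1.500000 = 72.9000
fertiliser: 13.5 × (240/294) = 13.5 × 0.816327 = 11.0204
Index = Σ wᵢ·(p₁ᵢ/p₀ᵢ) = 10.4221 + 39.6000 + 72.9000 + 11.0204 = 133.9425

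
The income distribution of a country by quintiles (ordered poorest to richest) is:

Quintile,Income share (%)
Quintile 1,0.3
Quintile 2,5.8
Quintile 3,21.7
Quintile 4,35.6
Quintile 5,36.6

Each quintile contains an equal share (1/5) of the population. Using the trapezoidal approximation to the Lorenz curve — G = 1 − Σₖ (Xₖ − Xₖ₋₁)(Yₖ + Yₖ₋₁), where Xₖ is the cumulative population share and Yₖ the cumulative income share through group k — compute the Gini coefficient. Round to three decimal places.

0.410

Cumulative income shares Yₖ: 0.0030, 0.0610, 0.2780, 0.6340, 1.0000
Σ (Xₖ−Xₖ₋₁)(Yₖ+Yₖ₋₁) = (1/5)(0.0030+0.0000) + (1/5)(0.0610+0.0030) + (1/5)(0.2780+0.0610) + (1/5)(0.6340+0.2780) + (1/5)(1.0000+0.6340)
  = 0.0006 + 0.0128 + 0.0678 + 0.1824 + 0.3268 = 0.5904
G = 1 − 0.5904 = 0.4096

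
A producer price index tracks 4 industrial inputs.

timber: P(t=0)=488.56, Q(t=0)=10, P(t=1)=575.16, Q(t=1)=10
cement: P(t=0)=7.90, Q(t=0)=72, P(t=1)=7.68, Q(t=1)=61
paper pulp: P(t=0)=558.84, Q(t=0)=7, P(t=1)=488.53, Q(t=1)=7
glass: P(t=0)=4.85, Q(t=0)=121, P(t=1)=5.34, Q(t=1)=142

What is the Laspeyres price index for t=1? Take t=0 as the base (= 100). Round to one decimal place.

Laspeyres price index uses base-period quantities as weights.
ΣP(t=1)·Q(t=0) = 575.16×10 + 7.68×72 + 488.53×7 + 5.34×121 = 5751.6 + 552.96 + 3419.71 + 646.14 = 10370.41
ΣP(t=0)·Q(t=0) = 488.56×10 + 7.90×72 + 558.84×7 + 4.85×121 = 4885.6 + 568.8 + 3911.88 + 586.85 = 9953.13
Index = 10370.41 / 9953.13 × 100 = 104.1925

104.2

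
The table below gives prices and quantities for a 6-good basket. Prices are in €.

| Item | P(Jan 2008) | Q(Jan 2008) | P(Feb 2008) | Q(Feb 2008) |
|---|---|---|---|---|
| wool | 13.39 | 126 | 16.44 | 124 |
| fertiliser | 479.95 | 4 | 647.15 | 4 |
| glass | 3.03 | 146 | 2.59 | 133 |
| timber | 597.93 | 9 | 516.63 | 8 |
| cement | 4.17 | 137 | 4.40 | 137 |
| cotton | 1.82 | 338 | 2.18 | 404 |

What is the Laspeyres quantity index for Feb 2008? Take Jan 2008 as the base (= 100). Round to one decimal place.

94.9

Laspeyres quantity index uses base-period prices as weights.
ΣP(Jan 2008)·Q(Feb 2008) = 13.39×124 + 479.95×4 + 3.03×133 + 597.93×8 + 4.17×137 + 1.82×404 = 1660.36 + 1919.8 + 402.99 + 4783.44 + 571.29 + 735.28 = 10073.16
ΣP(Jan 2008)·Q(Jan 2008) = 13.39×126 + 479.95×4 + 3.03×146 + 597.93×9 + 4.17×137 + 1.82×338 = 1687.14 + 1919.8 + 442.38 + 5381.37 + 571.29 + 615.16 = 10617.14
Index = 10073.16 / 10617.14 × 100 = 94.8764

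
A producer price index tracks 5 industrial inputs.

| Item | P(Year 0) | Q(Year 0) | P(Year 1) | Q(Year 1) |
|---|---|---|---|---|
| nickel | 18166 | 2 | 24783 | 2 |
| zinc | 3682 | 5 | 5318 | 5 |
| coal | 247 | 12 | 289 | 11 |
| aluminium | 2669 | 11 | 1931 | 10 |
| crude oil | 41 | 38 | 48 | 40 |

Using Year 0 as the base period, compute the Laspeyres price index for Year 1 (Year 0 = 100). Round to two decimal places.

115.87

Laspeyres price index uses base-period quantities as weights.
ΣP(Year 1)·Q(Year 0) = 24783×2 + 5318×5 + 289×12 + 1931×11 + 48×38 = 49566 + 26590 + 3468 + 21241 + 1824 = 102689
ΣP(Year 0)·Q(Year 0) = 18166×2 + 3682×5 + 247×12 + 2669×11 + 41×38 = 36332 + 18410 + 2964 + 29359 + 1558 = 88623
Index = 102689 / 88623 × 100 = 115.8717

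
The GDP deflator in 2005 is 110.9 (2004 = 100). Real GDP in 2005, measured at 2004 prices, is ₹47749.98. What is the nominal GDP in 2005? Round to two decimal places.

52954.73

Nominal = Real × (Index/100) = 47749.98 × (110.9/100)
        = 47749.98 × 1.109 = 52954.7278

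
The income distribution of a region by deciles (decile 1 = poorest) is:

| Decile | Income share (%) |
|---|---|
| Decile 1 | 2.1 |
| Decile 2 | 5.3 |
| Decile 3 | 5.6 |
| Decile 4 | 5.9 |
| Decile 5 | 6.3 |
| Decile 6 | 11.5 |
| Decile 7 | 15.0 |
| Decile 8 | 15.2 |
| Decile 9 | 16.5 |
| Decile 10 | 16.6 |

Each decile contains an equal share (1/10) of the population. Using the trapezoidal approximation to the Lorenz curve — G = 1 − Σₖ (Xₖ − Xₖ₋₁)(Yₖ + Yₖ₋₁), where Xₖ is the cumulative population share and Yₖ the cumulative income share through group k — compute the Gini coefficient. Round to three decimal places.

Cumulative income shares Yₖ: 0.0210, 0.0740, 0.1300, 0.1890, 0.2520, 0.3670, 0.5170, 0.6690, 0.8340, 1.0000
Σ (Xₖ−Xₖ₋₁)(Yₖ+Yₖ₋₁) = (1/10)(0.0210+0.0000) + (1/10)(0.0740+0.0210) + (1/10)(0.1300+0.0740) + (1/10)(0.1890+0.1300) + (1/10)(0.2520+0.1890) + (1/10)(0.3670+0.2520) + (1/10)(0.5170+0.3670) + (1/10)(0.6690+0.5170) + (1/10)(0.8340+0.6690) + (1/10)(1.0000+0.8340)
  = 0.0021 + 0.0095 + 0.0204 + 0.0319 + 0.0441 + 0.0619 + 0.0884 + 0.1186 + 0.1503 + 0.1834 = 0.7106
G = 1 − 0.7106 = 0.2894

0.289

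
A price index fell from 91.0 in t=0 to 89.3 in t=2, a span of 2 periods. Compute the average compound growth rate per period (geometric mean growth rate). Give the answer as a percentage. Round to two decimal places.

-0.94%

Growth factor = (89.3/91.0)^(1/2) = (0.981319)^(1/2) = 0.990615
Growth rate = 0.990615 − 1 = -0.009385 = -0.9385%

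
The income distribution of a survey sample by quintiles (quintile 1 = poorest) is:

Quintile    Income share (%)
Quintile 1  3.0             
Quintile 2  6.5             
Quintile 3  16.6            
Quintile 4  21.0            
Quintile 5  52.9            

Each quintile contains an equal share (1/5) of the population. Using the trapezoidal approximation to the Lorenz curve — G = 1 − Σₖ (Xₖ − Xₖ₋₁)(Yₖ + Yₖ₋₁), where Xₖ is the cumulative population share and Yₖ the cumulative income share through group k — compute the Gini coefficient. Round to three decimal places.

Cumulative income shares Yₖ: 0.0300, 0.0950, 0.2610, 0.4710, 1.0000
Σ (Xₖ−Xₖ₋₁)(Yₖ+Yₖ₋₁) = (1/5)(0.0300+0.0000) + (1/5)(0.0950+0.0300) + (1/5)(0.2610+0.0950) + (1/5)(0.4710+0.2610) + (1/5)(1.0000+0.4710)
  = 0.0060 + 0.0250 + 0.0712 + 0.1464 + 0.2942 = 0.5428
G = 1 − 0.5428 = 0.4572

0.457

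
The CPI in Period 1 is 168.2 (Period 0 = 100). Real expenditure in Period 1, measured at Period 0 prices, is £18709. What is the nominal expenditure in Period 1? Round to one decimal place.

Nominal = Real × (Index/100) = 18709 × (168.2/100)
        = 18709 × 1.682 = 31468.5380

31468.5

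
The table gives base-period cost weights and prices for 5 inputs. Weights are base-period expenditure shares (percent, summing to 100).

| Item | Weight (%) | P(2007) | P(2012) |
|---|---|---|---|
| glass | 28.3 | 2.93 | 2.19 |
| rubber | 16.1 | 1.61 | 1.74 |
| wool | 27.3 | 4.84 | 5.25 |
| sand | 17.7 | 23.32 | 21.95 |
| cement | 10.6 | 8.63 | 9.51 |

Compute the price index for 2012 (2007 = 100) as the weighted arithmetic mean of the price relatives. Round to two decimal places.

96.51

glass: 28.3 × (2.19/2.93) = 28.3 × 0.747440 = 21.1526
rubber: 16.1 × (1.74/1.61) = 16.1 × 1.080745 = 17.4000
wool: 27.3 × (5.25/4.84) = 27.3 × 1.084711 = 29.6126
sand: 17.7 × (21.95/23.32) = 17.7 × 0.941252 = 16.6602
cement: 10.6 × (9.51/8.63) = 10.6 × 1.101970 = 11.6809
Index = Σ wᵢ·(p₁ᵢ/p₀ᵢ) = 21.1526 + 17.4000 + 29.6126 + 16.6602 + 11.6809 = 96.5062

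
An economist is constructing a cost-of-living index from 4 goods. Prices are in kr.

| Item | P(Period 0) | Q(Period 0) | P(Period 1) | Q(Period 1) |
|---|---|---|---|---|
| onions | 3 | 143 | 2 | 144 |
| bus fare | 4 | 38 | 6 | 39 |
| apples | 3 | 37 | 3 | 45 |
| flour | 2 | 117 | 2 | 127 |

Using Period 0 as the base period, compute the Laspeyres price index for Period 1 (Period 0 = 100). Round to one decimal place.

Laspeyres price index uses base-period quantities as weights.
ΣP(Period 1)·Q(Period 0) = 2×143 + 6×38 + 3×37 + 2×117 = 286 + 228 + 111 + 234 = 859
ΣP(Period 0)·Q(Period 0) = 3×143 + 4×38 + 3×37 + 2×117 = 429 + 152 + 111 + 234 = 926
Index = 859 / 926 × 100 = 92.7646

92.8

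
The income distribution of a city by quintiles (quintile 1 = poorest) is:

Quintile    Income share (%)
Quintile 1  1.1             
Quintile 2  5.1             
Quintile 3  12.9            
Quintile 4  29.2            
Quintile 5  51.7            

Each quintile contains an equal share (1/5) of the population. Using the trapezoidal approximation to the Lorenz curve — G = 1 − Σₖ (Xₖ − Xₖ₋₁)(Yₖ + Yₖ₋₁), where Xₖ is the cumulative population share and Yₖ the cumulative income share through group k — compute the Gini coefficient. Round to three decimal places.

Cumulative income shares Yₖ: 0.0110, 0.0620, 0.1910, 0.4830, 1.0000
Σ (Xₖ−Xₖ₋₁)(Yₖ+Yₖ₋₁) = (1/5)(0.0110+0.0000) + (1/5)(0.0620+0.0110) + (1/5)(0.1910+0.0620) + (1/5)(0.4830+0.1910) + (1/5)(1.0000+0.4830)
  = 0.0022 + 0.0146 + 0.0506 + 0.1348 + 0.2966 = 0.4988
G = 1 − 0.4988 = 0.5012

0.501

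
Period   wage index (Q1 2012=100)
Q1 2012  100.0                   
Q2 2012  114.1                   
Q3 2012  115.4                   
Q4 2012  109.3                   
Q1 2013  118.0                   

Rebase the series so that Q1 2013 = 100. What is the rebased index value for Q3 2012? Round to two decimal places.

97.80

Rebased(Q3 2012) = 115.4 / 118.0 × 100 = 97.7966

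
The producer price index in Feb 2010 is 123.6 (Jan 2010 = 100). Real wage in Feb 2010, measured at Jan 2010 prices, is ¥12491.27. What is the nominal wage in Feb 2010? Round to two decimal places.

Nominal = Real × (Index/100) = 12491.27 × (123.6/100)
        = 12491.27 × 1.236 = 15439.2097

15439.21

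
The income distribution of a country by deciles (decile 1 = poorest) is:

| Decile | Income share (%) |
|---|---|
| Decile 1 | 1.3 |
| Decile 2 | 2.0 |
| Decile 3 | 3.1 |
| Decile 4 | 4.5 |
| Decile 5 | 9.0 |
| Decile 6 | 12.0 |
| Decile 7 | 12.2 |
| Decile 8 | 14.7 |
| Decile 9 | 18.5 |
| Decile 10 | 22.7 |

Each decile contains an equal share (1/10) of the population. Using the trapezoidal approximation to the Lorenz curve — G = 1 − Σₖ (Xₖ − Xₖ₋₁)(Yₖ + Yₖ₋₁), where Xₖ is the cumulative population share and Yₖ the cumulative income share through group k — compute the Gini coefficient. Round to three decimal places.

Cumulative income shares Yₖ: 0.0130, 0.0330, 0.0640, 0.1090, 0.1990, 0.3190, 0.4410, 0.5880, 0.7730, 1.0000
Σ (Xₖ−Xₖ₋₁)(Yₖ+Yₖ₋₁) = (1/10)(0.0130+0.0000) + (1/10)(0.0330+0.0130) + (1/10)(0.0640+0.0330) + (1/10)(0.1090+0.0640) + (1/10)(0.1990+0.1090) + (1/10)(0.3190+0.1990) + (1/10)(0.4410+0.3190) + (1/10)(0.5880+0.4410) + (1/10)(0.7730+0.5880) + (1/10)(1.0000+0.7730)
  = 0.0013 + 0.0046 + 0.0097 + 0.0173 + 0.0308 + 0.0518 + 0.0760 + 0.1029 + 0.1361 + 0.1773 = 0.6078
G = 1 − 0.6078 = 0.3922

0.392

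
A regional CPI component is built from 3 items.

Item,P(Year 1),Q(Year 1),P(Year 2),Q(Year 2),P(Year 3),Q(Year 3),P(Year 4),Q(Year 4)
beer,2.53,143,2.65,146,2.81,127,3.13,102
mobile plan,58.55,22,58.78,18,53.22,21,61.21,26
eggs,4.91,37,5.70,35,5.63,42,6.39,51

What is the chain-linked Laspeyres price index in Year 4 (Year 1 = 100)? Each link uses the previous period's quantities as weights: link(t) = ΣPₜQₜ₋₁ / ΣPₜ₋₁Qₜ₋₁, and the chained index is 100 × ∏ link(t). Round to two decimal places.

Link Year 1→Year 2:
ΣP(Year 2)Q(Year 1) = 2.65×143 + 58.78×22 + 5.70×37 = 378.95 + 1293.16 + 210.9 = 1883.01
ΣP(Year 1)Q(Year 1) = 2.53×143 + 58.55×22 + 4.91×37 = 361.79 + 1288.1 + 181.67 = 1831.56
link = 1883.01/1831.56 = 1.028091
Link Year 2→Year 3:
ΣP(Year 3)Q(Year 2) = 2.81×146 + 53.22×18 + 5.63×35 = 410.26 + 957.96 + 197.05 = 1565.27
ΣP(Year 2)Q(Year 2) = 2.65×146 + 58.78×18 + 5.70×35 = 386.9 + 1058.04 + 199.5 = 1644.44
link = 1565.27/1644.44 = 0.951856
Link Year 3→Year 4:
ΣP(Year 4)Q(Year 3) = 3.13×127 + 61.21×21 + 6.39×42 = 397.51 + 1285.41 + 268.38 = 1951.3
ΣP(Year 3)Q(Year 3) = 2.81×127 + 53.22×21 + 5.63×42 = 356.87 + 1117.62 + 236.46 = 1710.95
link = 1951.3/1710.95 = 1.140478
Chained index = 100 × 1.028091 × 0.951856 × 1.140478 = 111.6065

111.61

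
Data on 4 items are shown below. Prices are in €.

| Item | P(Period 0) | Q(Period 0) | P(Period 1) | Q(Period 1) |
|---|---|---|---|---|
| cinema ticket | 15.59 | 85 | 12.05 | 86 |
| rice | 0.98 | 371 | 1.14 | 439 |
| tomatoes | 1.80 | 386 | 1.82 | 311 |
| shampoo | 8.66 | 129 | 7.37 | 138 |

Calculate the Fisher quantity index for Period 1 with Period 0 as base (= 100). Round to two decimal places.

100.67

Laspeyres component (base-period weights):
ΣP(Period 0)Q(Period 1) = 15.59×86 + 0.98×439 + 1.80×311 + 8.66×138 = 1340.74 + 430.22 + 559.8 + 1195.08 = 3525.84
ΣP(Period 0)Q(Period 0) = 15.59×85 + 0.98×371 + 1.80×386 + 8.66×129 = 1325.15 + 363.58 + 694.8 + 1117.14 = 3500.67
L = 3525.84 / 3500.67 × 100 = 100.7190
Paasche component (current-period weights):
ΣP(Period 1)Q(Period 1) = 12.05×86 + 1.14×439 + 1.82×311 + 7.37×138 = 1036.3 + 500.46 + 566.02 + 1017.06 = 3119.84
ΣP(Period 1)Q(Period 0) = 12.05×85 + 1.14×371 + 1.82×386 + 7.37×129 = 1024.25 + 422.94 + 702.52 + 950.73 = 3100.44
P = 3119.84 / 3100.44 × 100 = 100.6257
Fisher = √(L × P) = √(100.7190 × 100.6257) = 100.6724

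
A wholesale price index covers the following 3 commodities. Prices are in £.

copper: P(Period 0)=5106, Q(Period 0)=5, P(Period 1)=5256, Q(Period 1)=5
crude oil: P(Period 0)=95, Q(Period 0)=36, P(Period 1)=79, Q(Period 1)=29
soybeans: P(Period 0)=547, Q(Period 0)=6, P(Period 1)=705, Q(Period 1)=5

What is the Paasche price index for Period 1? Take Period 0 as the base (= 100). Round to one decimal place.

103.5

Paasche price index uses current-period quantities as weights.
ΣP(Period 1)·Q(Period 1) = 5256×5 + 79×29 + 705×5 = 26280 + 2291 + 3525 = 32096
ΣP(Period 0)·Q(Period 1) = 5106×5 + 95×29 + 547×5 = 25530 + 2755 + 2735 = 31020
Index = 32096 / 31020 × 100 = 103.4687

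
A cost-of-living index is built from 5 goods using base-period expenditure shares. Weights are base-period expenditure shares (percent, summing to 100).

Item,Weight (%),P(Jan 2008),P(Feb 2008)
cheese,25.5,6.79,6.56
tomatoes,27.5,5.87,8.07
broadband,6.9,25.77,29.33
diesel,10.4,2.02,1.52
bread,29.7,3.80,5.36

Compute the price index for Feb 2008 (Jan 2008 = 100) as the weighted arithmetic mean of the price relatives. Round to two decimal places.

cheese: 25.5 × (6.56/6.79) = 25.5 × 0.966127 = 24.6362
tomatoes: 27.5 × (8.07/5.87) = 27.5 × 1.374787 = 37.8066
broadband: 6.9 × (29.33/25.77) = 6.9 × 1.138145 = 7.8532
diesel: 10.4 × (1.52/2.02) = 10.4 × 0.752475 = 7.8257
bread: 29.7 × (5.36/3.80) = 29.7 × 1.410526 = 41.8926
Index = Σ wᵢ·(p₁ᵢ/p₀ᵢ) = 24.6362 + 37.8066 + 7.8532 + 7.8257 + 41.8926 = 120.0144

120.01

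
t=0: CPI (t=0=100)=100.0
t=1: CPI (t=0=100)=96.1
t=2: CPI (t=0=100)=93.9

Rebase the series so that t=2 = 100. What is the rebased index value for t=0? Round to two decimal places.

Rebased(t=0) = 100.0 / 93.9 × 100 = 106.4963

106.50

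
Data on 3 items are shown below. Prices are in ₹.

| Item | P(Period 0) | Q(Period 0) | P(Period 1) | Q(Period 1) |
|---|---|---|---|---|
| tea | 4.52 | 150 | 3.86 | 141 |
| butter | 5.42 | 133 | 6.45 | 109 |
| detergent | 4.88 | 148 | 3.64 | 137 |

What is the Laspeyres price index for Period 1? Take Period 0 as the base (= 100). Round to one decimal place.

Laspeyres price index uses base-period quantities as weights.
ΣP(Period 1)·Q(Period 0) = 3.86×150 + 6.45×133 + 3.64×148 = 579 + 857.85 + 538.72 = 1975.57
ΣP(Period 0)·Q(Period 0) = 4.52×150 + 5.42×133 + 4.88×148 = 678 + 720.86 + 722.24 = 2121.1
Index = 1975.57 / 2121.1 × 100 = 93.1389

93.1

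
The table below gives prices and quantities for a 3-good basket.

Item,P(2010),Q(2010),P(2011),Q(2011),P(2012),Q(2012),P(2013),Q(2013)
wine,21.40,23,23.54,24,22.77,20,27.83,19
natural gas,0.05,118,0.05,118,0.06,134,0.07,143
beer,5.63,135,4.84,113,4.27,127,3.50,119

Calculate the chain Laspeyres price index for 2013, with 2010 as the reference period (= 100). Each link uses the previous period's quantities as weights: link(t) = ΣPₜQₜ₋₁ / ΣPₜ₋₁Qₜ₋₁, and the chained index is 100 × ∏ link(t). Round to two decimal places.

88.88

Link 2010→2011:
ΣP(2011)Q(2010) = 23.54×23 + 0.05×118 + 4.84×135 = 541.42 + 5.9 + 653.4 = 1200.72
ΣP(2010)Q(2010) = 21.40×23 + 0.05×118 + 5.63×135 = 492.2 + 5.9 + 760.05 = 1258.15
link = 1200.72/1258.15 = 0.954354
Link 2011→2012:
ΣP(2012)Q(2011) = 22.77×24 + 0.06×118 + 4.27×113 = 546.48 + 7.08 + 482.51 = 1036.07
ΣP(2011)Q(2011) = 23.54×24 + 0.05×118 + 4.84×113 = 564.96 + 5.9 + 546.92 = 1117.78
link = 1036.07/1117.78 = 0.926900
Link 2012→2013:
ΣP(2013)Q(2012) = 27.83×20 + 0.07×134 + 3.50×127 = 556.6 + 9.38 + 444.5 = 1010.48
ΣP(2012)Q(2012) = 22.77×20 + 0.06×134 + 4.27×127 = 455.4 + 8.04 + 542.29 = 1005.73
link = 1010.48/1005.73 = 1.004723
Chained index = 100 × 0.954354 × 0.926900 × 1.004723 = 88.8768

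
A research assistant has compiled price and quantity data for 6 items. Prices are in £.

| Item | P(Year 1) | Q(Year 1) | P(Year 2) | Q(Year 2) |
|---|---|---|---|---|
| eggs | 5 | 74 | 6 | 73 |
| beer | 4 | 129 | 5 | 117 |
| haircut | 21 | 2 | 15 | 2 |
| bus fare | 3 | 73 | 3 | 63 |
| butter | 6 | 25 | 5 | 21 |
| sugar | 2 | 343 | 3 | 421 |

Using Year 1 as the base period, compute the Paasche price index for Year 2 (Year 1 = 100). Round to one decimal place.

Paasche price index uses current-period quantities as weights.
ΣP(Year 2)·Q(Year 2) = 6×73 + 5×117 + 15×2 + 3×63 + 5×21 + 3×421 = 438 + 585 + 30 + 189 + 105 + 1263 = 2610
ΣP(Year 1)·Q(Year 2) = 5×73 + 4×117 + 21×2 + 3×63 + 6×21 + 2×421 = 365 + 468 + 42 + 189 + 126 + 842 = 2032
Index = 2610 / 2032 × 100 = 128.4449

128.4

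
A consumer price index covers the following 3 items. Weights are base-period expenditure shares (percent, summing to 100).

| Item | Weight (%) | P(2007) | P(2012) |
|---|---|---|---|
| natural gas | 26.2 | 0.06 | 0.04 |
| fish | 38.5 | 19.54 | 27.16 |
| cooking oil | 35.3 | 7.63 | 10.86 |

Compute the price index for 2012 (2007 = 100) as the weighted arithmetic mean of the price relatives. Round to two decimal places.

121.22

natural gas: 26.2 × (0.04/0.06) = 26.2 × 0.666667 = 17.4667
fish: 38.5 × (27.16/19.54) = 38.5 × 1.389969 = 53.5138
cooking oil: 35.3 × (10.86/7.63) = 35.3 × 1.423329 = 50.2435
Index = Σ wᵢ·(p₁ᵢ/p₀ᵢ) = 17.4667 + 53.5138 + 50.2435 = 121.2240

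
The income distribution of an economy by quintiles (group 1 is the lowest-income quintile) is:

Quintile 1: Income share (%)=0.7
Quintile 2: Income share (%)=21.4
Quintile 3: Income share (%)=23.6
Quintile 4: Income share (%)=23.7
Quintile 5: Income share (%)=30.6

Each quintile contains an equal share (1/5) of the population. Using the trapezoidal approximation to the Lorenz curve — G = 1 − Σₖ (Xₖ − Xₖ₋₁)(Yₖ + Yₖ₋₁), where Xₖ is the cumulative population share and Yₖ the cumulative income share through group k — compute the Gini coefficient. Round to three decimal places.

Cumulative income shares Yₖ: 0.0070, 0.2210, 0.4570, 0.6940, 1.0000
Σ (Xₖ−Xₖ₋₁)(Yₖ+Yₖ₋₁) = (1/5)(0.0070+0.0000) + (1/5)(0.2210+0.0070) + (1/5)(0.4570+0.2210) + (1/5)(0.6940+0.4570) + (1/5)(1.0000+0.6940)
  = 0.0014 + 0.0456 + 0.1356 + 0.2302 + 0.3388 = 0.7516
G = 1 − 0.7516 = 0.2484

0.248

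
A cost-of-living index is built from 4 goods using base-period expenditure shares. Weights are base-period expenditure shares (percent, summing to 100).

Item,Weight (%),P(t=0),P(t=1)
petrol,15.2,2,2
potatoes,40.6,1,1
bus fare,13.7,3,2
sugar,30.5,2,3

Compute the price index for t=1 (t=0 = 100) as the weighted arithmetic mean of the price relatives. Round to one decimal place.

petrol: 15.2 × (2/2) = 15.2 × 1.000000 = 15.2000
potatoes: 40.6 × (1/1) = 40.6 × 1.000000 = 40.6000
bus fare: 13.7 × (2/3) = 13.7 × 0.666667 = 9.1333
sugar: 30.5 × (3/2) = 30.5 × 1.500000 = 45.7500
Index = Σ wᵢ·(p₁ᵢ/p₀ᵢ) = 15.2000 + 40.6000 + 9.1333 + 45.7500 = 110.6833

110.7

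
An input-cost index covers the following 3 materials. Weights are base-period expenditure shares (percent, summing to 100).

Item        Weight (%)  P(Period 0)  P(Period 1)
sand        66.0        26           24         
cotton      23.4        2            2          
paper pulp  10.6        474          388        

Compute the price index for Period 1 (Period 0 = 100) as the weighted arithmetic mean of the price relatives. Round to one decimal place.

sand: 66.0 × (24/26) = 66.0 × 0.923077 = 60.9231
cotton: 23.4 × (2/2) = 23.4 × 1.000000 = 23.4000
paper pulp: 10.6 × (388/474) = 10.6 × 0.818565 = 8.6768
Index = Σ wᵢ·(p₁ᵢ/p₀ᵢ) = 60.9231 + 23.4000 + 8.6768 = 92.9999

93.0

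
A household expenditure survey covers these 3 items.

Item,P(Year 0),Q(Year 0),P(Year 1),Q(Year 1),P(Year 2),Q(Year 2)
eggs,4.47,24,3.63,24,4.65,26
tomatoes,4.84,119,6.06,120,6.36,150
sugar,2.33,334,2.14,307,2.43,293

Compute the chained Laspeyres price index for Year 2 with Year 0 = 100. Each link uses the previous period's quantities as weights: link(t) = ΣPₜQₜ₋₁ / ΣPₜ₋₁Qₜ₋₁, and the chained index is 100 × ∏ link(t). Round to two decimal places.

114.80

Link Year 0→Year 1:
ΣP(Year 1)Q(Year 0) = 3.63×24 + 6.06×119 + 2.14×334 = 87.12 + 721.14 + 714.76 = 1523.02
ΣP(Year 0)Q(Year 0) = 4.47×24 + 4.84×119 + 2.33×334 = 107.28 + 575.96 + 778.22 = 1461.46
link = 1523.02/1461.46 = 1.042122
Link Year 1→Year 2:
ΣP(Year 2)Q(Year 1) = 4.65×24 + 6.36×120 + 2.43×307 = 111.6 + 763.2 + 746.01 = 1620.81
ΣP(Year 1)Q(Year 1) = 3.63×24 + 6.06×120 + 2.14×307 = 87.12 + 727.2 + 656.98 = 1471.3
link = 1620.81/1471.3 = 1.101618
Chained index = 100 × 1.042122 × 1.101618 = 114.8020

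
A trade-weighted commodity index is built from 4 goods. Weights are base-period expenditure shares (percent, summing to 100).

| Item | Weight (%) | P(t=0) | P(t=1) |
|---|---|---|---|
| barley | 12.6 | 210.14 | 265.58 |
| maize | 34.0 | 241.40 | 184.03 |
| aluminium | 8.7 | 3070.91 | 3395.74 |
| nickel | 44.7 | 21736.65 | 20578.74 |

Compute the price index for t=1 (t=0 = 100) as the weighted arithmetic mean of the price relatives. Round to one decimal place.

barley: 12.6 × (265.58/210.14) = 12.6 × 1.263824 = 15.9242
maize: 34.0 × (184.03/241.40) = 34.0 × 0.762345 = 25.9197
aluminium: 8.7 × (3395.74/3070.91) = 8.7 × 1.105776 = 9.6203
nickel: 44.7 × (20578.74/21736.65) = 44.7 × 0.946730 = 42.3188
Index = Σ wᵢ·(p₁ᵢ/p₀ᵢ) = 15.9242 + 25.9197 + 9.6203 + 42.3188 = 93.7830

93.8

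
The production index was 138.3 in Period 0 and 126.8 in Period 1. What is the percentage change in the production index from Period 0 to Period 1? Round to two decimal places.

Change = (126.8 − 138.3) / 138.3 × 100
       = -11.5 / 138.3 × 100 = -8.3153%

-8.32%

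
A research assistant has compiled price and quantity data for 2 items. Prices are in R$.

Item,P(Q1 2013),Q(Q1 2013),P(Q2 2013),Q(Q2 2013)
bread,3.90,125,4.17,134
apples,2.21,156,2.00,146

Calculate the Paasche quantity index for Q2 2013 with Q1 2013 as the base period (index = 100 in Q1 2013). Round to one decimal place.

Paasche quantity index uses current-period prices as weights.
ΣP(Q2 2013)·Q(Q2 2013) = 4.17×134 + 2.00×146 = 558.78 + 292 = 850.78
ΣP(Q2 2013)·Q(Q1 2013) = 4.17×125 + 2.00×156 = 521.25 + 312 = 833.25
Index = 850.78 / 833.25 × 100 = 102.1038

102.1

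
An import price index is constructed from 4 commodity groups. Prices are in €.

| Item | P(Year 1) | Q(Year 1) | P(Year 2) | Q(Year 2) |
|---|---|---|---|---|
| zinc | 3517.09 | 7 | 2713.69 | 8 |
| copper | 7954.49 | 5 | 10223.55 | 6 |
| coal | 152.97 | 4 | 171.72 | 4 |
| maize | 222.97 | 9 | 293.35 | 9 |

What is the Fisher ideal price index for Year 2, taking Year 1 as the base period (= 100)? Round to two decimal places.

109.83

Laspeyres component (base-period weights):
ΣP(Year 2)Q(Year 1) = 2713.69×7 + 10223.55×5 + 171.72×4 + 293.35×9 = 18995.83 + 51117.75 + 686.88 + 2640.15 = 73440.61
ΣP(Year 1)Q(Year 1) = 3517.09×7 + 7954.49×5 + 152.97×4 + 222.97×9 = 24619.63 + 39772.45 + 611.88 + 2006.73 = 67010.69
L = 73440.61 / 67010.69 × 100 = 109.5954
Paasche component (current-period weights):
ΣP(Year 2)Q(Year 2) = 2713.69×8 + 10223.55×6 + 171.72×4 + 293.35×9 = 21709.52 + 61341.3 + 686.88 + 2640.15 = 86377.85
ΣP(Year 1)Q(Year 2) = 3517.09×8 + 7954.49×6 + 152.97×4 + 222.97×9 = 28136.72 + 47726.94 + 611.88 + 2006.73 = 78482.27
P = 86377.85 / 78482.27 × 100 = 110.0603
Fisher = √(L × P) = √(109.5954 × 110.0603) = 109.8276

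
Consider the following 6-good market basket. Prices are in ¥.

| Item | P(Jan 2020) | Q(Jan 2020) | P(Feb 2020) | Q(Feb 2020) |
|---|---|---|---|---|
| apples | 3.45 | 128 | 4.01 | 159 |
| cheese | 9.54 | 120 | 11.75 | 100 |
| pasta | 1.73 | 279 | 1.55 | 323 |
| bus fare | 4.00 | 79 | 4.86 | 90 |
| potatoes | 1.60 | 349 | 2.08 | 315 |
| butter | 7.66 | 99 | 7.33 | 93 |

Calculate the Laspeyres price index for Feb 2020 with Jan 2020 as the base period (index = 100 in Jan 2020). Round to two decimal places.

113.22

Laspeyres price index uses base-period quantities as weights.
ΣP(Feb 2020)·Q(Jan 2020) = 4.01×128 + 11.75×120 + 1.55×279 + 4.86×79 + 2.08×349 + 7.33×99 = 513.28 + 1410 + 432.45 + 383.94 + 725.92 + 725.67 = 4191.26
ΣP(Jan 2020)·Q(Jan 2020) = 3.45×128 + 9.54×120 + 1.73×279 + 4.00×79 + 1.60×349 + 7.66×99 = 441.6 + 1144.8 + 482.67 + 316 + 558.4 + 758.34 = 3701.81
Index = 4191.26 / 3701.81 × 100 = 113.2219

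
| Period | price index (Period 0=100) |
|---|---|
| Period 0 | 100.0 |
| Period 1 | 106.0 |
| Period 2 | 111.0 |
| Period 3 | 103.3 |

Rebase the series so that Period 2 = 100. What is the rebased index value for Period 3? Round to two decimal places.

93.06

Rebased(Period 3) = 103.3 / 111.0 × 100 = 93.0631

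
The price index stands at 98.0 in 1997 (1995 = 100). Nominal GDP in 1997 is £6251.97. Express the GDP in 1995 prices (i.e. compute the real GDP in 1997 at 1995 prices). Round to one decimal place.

6379.6

Real = Nominal ÷ (Index/100) = 6251.97 ÷ (98.0/100)
     = 6251.97 ÷ 0.980 = 6379.5612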